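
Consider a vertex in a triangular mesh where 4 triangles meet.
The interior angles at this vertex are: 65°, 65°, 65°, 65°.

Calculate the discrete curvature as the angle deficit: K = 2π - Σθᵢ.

Sum of angles = 260°. K = 360° - 260° = 100° = 5π/9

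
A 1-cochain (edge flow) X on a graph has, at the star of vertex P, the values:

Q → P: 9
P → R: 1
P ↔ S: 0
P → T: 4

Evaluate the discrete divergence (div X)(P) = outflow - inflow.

Divergence = sum of outgoing flows = (-9) + 1 + 0 + 4 = -4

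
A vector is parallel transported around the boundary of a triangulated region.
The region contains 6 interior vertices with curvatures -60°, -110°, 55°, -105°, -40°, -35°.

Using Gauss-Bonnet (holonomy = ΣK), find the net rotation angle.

Holonomy = total enclosed curvature = (-60°) + (-110°) + 55° + (-105°) + (-40°) + (-35°) = -295°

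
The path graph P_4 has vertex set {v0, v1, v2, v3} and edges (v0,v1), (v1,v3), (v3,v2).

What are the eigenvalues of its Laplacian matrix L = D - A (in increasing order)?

The path graph P_n has Laplacian eigenvalues λ_k = 2 − 2cos(kπ/n), k = 0, 1, …, n−1. Here n = 4:
k=0: 2 − 2cos(0) = 0.0; k=1: 2 − 2cos(π/4) = 0.5858; k=2: 2 − 2cos(π/2) = 2.0; k=3: 2 − 2cos(3π/4) = 3.4142.
Laplacian eigenvalues (increasing order): [0.0, 0.5858, 2.0, 3.4142]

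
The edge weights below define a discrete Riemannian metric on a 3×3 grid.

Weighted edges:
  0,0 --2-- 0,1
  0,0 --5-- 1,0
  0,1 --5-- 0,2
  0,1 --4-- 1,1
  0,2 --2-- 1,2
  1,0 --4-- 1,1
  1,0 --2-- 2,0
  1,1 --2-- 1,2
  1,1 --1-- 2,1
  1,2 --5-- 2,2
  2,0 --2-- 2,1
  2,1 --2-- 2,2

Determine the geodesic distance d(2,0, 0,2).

Shortest path: 2,0 → 2,1 → 1,1 → 1,2 → 0,2, total weight = 7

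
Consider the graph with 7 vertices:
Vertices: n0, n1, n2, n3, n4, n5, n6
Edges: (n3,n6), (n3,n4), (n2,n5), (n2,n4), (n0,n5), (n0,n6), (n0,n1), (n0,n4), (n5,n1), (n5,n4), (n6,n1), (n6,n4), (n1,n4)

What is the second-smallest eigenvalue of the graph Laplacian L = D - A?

Degrees: deg(n0) = 4, deg(n1) = 4, deg(n2) = 2, deg(n3) = 2, deg(n4) = 6, deg(n5) = 4, deg(n6) = 4.
L = D − A with rows/columns ordered (n0, n1, n2, n3, n4, n5, n6):
  [ 4, -1,  0,  0, -1, -1, -1]
  [-1,  4,  0,  0, -1, -1, -1]
  [ 0,  0,  2,  0, -1, -1,  0]
  [ 0,  0,  0,  2, -1,  0, -1]
  [-1, -1, -1, -1,  6, -1, -1]
  [-1, -1, -1,  0, -1,  4,  0]
  [-1, -1,  0, -1, -1,  0,  4]
Characteristic polynomial: det(λI − L) = λ(λ² − 6λ + 7)(λ² − 8λ + 13)(λ − 5)(λ − 7).
Roots: λ = 0; (λ² − 6λ + 7) = 0 ⇒ λ = 3 ± √2 ≈ 1.5858, 4.4142; (λ² − 8λ + 13) = 0 ⇒ λ = 4 ± √3 ≈ 2.2679, 5.7321; (λ − 5) = 0 ⇒ λ = 5; (λ − 7) = 0 ⇒ λ = 7.
(Check: the roots sum (with multiplicity) to 26, matching trace L = Σdeg = 2·13 = 26.)
Laplacian eigenvalues: [0.0, 1.5858, 2.2679, 4.4142, 5.0, 5.7321, 7.0]. Algebraic connectivity (smallest non-zero eigenvalue) = 1.5858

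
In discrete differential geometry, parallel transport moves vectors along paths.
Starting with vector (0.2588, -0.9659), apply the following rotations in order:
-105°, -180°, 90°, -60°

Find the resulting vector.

Total rotation: (-105°) + (-180°) + 90° + (-60°) = -255° ≡ 105° (mod 360°). Final vector: (0.8660, 0.5000)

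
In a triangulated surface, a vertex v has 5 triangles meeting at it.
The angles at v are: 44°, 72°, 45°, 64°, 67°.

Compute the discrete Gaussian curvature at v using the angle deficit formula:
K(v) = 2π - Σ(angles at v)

Sum of angles = 292°. K = 360° - 292° = 68° = 17π/45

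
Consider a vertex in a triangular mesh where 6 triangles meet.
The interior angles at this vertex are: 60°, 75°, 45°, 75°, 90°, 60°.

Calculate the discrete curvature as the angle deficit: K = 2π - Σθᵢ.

Sum of angles = 405°. K = 360° - 405° = -45°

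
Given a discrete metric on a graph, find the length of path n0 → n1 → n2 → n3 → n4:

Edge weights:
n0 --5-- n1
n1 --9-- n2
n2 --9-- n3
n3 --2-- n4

Arc length = 5 + 9 + 9 + 2 = 25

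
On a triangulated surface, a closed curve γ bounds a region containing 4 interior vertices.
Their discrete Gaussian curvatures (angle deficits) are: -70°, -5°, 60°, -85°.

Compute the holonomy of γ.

Holonomy = total enclosed curvature = (-70°) + (-5°) + 60° + (-85°) = -100°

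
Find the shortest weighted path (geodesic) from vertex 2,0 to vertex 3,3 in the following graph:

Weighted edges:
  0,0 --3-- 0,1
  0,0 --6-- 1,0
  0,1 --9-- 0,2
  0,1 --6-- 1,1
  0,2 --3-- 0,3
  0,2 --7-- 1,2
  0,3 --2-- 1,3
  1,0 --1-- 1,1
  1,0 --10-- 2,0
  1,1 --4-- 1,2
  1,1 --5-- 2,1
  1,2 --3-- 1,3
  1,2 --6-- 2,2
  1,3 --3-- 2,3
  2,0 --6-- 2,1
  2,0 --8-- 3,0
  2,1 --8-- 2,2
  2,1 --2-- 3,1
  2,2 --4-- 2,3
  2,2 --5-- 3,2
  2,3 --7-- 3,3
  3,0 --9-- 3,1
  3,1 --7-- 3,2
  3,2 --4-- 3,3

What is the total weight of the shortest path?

Shortest path: 2,0 → 2,1 → 3,1 → 3,2 → 3,3, total weight = 19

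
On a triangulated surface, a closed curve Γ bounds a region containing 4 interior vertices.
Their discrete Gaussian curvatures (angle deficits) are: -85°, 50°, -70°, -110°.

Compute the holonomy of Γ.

Holonomy = total enclosed curvature = (-85°) + 50° + (-70°) + (-110°) = -215°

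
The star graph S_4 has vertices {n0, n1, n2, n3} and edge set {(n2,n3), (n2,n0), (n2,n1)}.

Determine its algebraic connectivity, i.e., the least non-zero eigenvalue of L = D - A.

The star S_4 is the complete bipartite graph K_{1,3} (one hub of degree 3, 3 leaves of degree 1). The Laplacian spectrum of K_{p,q} is 0, p (multiplicity q−1), q (multiplicity p−1), p+q. With p = 1, q = 3: 0 once, 1 with multiplicity 2, and 4 once. (Check: trace L = sum of degrees = 6 = 2·1 + 4.)
Laplacian eigenvalues: [0.0, 1.0, 1.0, 4.0]. Algebraic connectivity (smallest non-zero eigenvalue) = 1.0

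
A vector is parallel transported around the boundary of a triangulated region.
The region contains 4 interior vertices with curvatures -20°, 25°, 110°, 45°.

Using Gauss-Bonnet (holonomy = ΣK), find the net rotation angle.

Holonomy = total enclosed curvature = (-20°) + 25° + 110° + 45° = 160°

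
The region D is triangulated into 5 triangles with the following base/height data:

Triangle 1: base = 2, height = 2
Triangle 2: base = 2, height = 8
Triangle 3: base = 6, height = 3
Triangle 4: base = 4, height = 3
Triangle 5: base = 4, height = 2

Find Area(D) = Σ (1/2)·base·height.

(1/2)×2×2 + (1/2)×2×8 + (1/2)×6×3 + (1/2)×4×3 + (1/2)×4×2 = 29.0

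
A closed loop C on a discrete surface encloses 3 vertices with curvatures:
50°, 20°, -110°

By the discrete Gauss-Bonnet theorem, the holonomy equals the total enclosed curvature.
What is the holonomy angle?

Holonomy = total enclosed curvature = 50° + 20° + (-110°) = -40°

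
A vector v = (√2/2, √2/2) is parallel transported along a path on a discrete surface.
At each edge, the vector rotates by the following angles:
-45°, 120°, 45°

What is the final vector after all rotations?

Total rotation: (-45°) + 120° + 45° = 120°. Final vector: (-0.9659, 0.2588)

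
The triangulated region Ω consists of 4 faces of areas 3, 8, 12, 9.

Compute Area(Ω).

3 + 8 + 12 + 9 = 32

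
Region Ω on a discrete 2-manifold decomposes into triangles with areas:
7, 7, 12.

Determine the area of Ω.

7 + 7 + 12 = 26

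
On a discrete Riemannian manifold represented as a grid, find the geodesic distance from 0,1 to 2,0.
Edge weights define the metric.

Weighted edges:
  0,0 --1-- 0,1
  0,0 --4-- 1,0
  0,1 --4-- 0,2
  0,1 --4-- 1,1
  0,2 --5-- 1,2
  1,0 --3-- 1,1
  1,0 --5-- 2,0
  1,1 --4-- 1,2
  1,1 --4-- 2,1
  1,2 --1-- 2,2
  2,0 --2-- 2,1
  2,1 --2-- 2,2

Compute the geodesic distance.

Shortest path: 0,1 → 0,0 → 1,0 → 2,0, total weight = 10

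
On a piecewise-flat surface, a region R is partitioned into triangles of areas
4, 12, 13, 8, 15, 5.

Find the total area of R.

4 + 12 + 13 + 8 + 15 + 5 = 57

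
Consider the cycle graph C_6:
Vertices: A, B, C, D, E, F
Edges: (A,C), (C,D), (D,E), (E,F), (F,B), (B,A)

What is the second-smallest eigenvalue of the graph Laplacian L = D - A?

The cycle graph C_n has Laplacian eigenvalues λ_k = 2 − 2cos(2πk/n), k = 0, 1, …, n−1. Here n = 6:
k=0: 2 − 2cos(0) = 0.0; k=1: 2 − 2cos(π/3) = 1.0; k=2: 2 − 2cos(2π/3) = 3.0; k=3: 2 − 2cos(π) = 4.0; k=4: 2 − 2cos(4π/3) = 3.0; k=5: 2 − 2cos(5π/3) = 1.0.
Laplacian eigenvalues: [0.0, 1.0, 1.0, 3.0, 3.0, 4.0]. Algebraic connectivity (smallest non-zero eigenvalue) = 1.0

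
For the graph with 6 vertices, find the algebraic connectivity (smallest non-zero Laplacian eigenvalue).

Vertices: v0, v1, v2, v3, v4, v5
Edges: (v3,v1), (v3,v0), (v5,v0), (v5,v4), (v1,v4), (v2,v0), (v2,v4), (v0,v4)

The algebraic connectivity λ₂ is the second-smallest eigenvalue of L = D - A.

Degrees: deg(v0) = 4, deg(v1) = 2, deg(v2) = 2, deg(v3) = 2, deg(v4) = 4, deg(v5) = 2.
L = D − A with rows/columns ordered (v0, v1, v2, v3, v4, v5):
  [ 4,  0, -1, -1, -1, -1]
  [ 0,  2,  0, -1, -1,  0]
  [-1,  0,  2,  0, -1,  0]
  [-1, -1,  0,  2,  0,  0]
  [-1, -1, -1,  0,  4, -1]
  [-1,  0,  0,  0, -1,  2]
Characteristic polynomial: det(λI − L) = λ(λ² − 6λ + 6)(λ − 2)(λ² − 8λ + 14).
Roots: λ = 0; (λ² − 6λ + 6) = 0 ⇒ λ = 3 ± √3 ≈ 1.2679, 4.7321; (λ − 2) = 0 ⇒ λ = 2; (λ² − 8λ + 14) = 0 ⇒ λ = 4 ± √2 ≈ 2.5858, 5.4142.
(Check: the roots sum (with multiplicity) to 16, matching trace L = Σdeg = 2·8 = 16.)
Laplacian eigenvalues: [0.0, 1.2679, 2.0, 2.5858, 4.7321, 5.4142]. Algebraic connectivity (smallest non-zero eigenvalue) = 1.2679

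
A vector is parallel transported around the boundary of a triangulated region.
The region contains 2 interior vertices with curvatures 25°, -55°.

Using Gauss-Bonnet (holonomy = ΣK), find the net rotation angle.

Holonomy = total enclosed curvature = 25° + (-55°) = -30°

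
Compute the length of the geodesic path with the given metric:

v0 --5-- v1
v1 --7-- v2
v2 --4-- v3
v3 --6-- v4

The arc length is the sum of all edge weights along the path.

Arc length = 5 + 7 + 4 + 6 = 22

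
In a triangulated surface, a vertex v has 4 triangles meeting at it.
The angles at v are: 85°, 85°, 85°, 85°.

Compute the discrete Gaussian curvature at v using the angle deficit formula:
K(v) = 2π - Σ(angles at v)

Sum of angles = 340°. K = 360° - 340° = 20° = π/9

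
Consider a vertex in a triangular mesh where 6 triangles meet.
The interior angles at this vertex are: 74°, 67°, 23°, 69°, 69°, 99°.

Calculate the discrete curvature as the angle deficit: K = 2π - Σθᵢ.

Sum of angles = 401°. K = 360° - 401° = -41° = -41π/180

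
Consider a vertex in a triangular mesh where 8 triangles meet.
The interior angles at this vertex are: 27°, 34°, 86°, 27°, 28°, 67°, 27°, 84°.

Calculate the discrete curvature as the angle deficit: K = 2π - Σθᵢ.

Sum of angles = 380°. K = 360° - 380° = -20° = -π/9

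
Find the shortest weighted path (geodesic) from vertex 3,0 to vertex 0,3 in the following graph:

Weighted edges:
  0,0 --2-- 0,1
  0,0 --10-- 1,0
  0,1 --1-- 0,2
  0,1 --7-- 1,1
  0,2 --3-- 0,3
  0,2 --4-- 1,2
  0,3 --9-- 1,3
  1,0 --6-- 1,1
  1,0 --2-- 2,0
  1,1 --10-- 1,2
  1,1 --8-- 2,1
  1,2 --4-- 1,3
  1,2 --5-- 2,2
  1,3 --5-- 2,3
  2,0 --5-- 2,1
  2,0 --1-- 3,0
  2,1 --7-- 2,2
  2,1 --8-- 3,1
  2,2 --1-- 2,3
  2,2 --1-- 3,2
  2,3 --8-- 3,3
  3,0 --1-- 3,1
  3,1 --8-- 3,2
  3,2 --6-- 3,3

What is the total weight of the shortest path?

Shortest path: 3,0 → 2,0 → 1,0 → 0,0 → 0,1 → 0,2 → 0,3, total weight = 19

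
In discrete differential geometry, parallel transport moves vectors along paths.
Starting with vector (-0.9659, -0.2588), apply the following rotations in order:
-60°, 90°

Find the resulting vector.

Total rotation: (-60°) + 90° = 30°. Final vector: (-0.7071, -0.7071)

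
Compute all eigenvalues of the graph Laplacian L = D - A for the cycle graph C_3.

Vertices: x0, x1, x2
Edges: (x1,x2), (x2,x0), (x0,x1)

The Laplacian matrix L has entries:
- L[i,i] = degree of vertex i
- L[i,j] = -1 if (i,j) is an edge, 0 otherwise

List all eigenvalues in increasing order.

The cycle graph C_n has Laplacian eigenvalues λ_k = 2 − 2cos(2πk/n), k = 0, 1, …, n−1. Here n = 3:
k=0: 2 − 2cos(0) = 0.0; k=1: 2 − 2cos(2π/3) = 3.0; k=2: 2 − 2cos(4π/3) = 3.0.
Laplacian eigenvalues (increasing order): [0.0, 3.0, 3.0]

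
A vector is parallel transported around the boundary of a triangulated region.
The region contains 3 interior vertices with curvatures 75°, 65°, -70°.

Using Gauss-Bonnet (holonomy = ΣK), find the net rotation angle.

Holonomy = total enclosed curvature = 75° + 65° + (-70°) = 70°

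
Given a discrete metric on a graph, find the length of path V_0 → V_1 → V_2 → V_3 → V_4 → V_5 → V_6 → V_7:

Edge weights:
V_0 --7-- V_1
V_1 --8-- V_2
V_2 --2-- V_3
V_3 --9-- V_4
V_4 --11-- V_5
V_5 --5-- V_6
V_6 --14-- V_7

Arc length = 7 + 8 + 2 + 9 + 11 + 5 + 14 = 56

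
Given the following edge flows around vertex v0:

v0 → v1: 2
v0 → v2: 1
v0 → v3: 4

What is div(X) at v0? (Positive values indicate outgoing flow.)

Divergence = sum of outgoing flows = 2 + 1 + 4 = 7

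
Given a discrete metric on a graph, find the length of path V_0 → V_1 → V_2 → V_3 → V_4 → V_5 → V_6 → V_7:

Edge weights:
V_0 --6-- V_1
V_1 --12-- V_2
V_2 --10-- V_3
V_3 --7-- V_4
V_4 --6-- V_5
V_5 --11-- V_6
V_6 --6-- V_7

Arc length = 6 + 12 + 10 + 7 + 6 + 11 + 6 = 58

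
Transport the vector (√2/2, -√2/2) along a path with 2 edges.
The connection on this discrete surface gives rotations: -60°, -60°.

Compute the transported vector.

Total rotation: (-60°) + (-60°) = -120°. Final vector: (-0.9659, -0.2588)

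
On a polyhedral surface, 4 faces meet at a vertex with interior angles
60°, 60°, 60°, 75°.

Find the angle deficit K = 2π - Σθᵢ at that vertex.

Sum of angles = 255°. K = 360° - 255° = 105°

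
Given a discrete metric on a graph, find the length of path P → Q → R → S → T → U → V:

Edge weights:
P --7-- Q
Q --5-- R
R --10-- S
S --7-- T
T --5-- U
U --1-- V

Arc length = 7 + 5 + 10 + 7 + 5 + 1 = 35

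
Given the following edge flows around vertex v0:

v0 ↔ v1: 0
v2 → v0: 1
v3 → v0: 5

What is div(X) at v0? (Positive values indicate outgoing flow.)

Divergence = sum of outgoing flows = 0 + (-1) + (-5) = -6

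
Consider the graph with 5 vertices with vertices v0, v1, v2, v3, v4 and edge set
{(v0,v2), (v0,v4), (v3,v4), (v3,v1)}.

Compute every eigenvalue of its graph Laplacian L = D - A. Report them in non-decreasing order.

Degrees: deg(v0) = 2, deg(v1) = 1, deg(v2) = 1, deg(v3) = 2, deg(v4) = 2.
L = D − A with rows/columns ordered (v0, v1, v2, v3, v4):
  [ 2,  0, -1,  0, -1]
  [ 0,  1,  0, -1,  0]
  [-1,  0,  1,  0,  0]
  [ 0, -1,  0,  2, -1]
  [-1,  0,  0, -1,  2]
Characteristic polynomial: det(λI − L) = λ(λ² − 3λ + 1)(λ² − 5λ + 5).
Roots: λ = 0; (λ² − 3λ + 1) = 0 ⇒ λ = (3 ± √5)/2 ≈ 0.382, 2.618; (λ² − 5λ + 5) = 0 ⇒ λ = (5 ± √5)/2 ≈ 1.382, 3.618.
(Check: the roots sum (with multiplicity) to 8, matching trace L = Σdeg = 2·4 = 8.)
Laplacian eigenvalues (increasing order): [0.0, 0.382, 1.382, 2.618, 3.618]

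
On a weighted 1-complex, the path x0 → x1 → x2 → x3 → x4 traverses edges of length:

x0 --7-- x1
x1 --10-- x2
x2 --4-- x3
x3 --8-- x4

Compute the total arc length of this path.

Arc length = 7 + 10 + 4 + 8 = 29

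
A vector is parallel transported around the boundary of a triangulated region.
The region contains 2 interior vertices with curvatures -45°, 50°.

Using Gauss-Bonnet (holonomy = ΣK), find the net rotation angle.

Holonomy = total enclosed curvature = (-45°) + 50° = 5°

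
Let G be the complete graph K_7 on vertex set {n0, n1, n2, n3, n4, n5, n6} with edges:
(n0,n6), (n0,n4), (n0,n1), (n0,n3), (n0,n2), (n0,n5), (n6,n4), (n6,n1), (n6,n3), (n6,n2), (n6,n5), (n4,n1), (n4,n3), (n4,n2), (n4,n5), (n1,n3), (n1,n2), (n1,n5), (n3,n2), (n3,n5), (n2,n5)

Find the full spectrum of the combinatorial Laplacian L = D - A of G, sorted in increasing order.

For the complete graph K_n, L = nI − J (J = all-ones matrix). J has eigenvalues n (once, eigenvector 𝟙) and 0 (multiplicity n−1), so L has eigenvalues 0 (once) and n (multiplicity n−1). Here n = 7: eigenvalue 0 once and 7 with multiplicity 6.
Laplacian eigenvalues (increasing order): [0.0, 7.0, 7.0, 7.0, 7.0, 7.0, 7.0]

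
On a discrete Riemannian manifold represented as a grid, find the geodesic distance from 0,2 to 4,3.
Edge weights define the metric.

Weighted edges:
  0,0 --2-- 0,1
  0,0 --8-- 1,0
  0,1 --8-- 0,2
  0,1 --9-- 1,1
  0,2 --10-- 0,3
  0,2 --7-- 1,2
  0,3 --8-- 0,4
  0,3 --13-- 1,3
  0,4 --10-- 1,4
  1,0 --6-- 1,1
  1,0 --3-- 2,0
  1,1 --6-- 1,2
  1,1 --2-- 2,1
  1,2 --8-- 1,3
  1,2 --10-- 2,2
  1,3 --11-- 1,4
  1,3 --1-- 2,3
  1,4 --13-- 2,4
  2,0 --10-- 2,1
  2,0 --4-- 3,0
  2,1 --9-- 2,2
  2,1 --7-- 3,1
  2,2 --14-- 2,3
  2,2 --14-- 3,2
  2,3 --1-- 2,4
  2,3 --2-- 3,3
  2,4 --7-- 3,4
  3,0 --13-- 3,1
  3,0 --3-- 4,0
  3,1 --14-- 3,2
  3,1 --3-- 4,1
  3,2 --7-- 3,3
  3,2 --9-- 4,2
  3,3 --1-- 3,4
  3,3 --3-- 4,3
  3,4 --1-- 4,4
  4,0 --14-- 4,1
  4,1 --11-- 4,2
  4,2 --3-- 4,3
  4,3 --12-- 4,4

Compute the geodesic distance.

Shortest path: 0,2 → 1,2 → 1,3 → 2,3 → 3,3 → 4,3, total weight = 21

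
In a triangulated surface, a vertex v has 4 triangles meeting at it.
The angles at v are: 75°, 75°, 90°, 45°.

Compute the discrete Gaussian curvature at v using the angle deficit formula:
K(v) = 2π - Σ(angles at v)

Sum of angles = 285°. K = 360° - 285° = 75°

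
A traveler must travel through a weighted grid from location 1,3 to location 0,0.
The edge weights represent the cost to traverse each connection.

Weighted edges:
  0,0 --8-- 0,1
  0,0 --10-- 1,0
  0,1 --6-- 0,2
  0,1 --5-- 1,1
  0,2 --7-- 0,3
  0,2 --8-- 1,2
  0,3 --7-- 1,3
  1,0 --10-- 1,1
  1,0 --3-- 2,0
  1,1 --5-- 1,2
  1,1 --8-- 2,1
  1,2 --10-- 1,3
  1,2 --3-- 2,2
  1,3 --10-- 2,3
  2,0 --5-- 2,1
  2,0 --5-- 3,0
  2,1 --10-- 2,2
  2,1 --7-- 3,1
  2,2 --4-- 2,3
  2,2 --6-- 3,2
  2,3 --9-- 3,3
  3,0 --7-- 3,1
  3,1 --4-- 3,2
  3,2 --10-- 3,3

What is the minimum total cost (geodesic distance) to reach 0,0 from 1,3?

Shortest path: 1,3 → 0,3 → 0,2 → 0,1 → 0,0, total weight = 28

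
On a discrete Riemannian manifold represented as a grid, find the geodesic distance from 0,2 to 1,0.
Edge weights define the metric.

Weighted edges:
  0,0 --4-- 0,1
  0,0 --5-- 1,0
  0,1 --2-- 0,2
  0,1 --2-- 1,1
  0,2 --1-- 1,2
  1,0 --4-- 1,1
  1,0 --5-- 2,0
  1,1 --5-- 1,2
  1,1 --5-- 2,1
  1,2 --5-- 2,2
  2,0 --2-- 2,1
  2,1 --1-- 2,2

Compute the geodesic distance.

Shortest path: 0,2 → 0,1 → 1,1 → 1,0, total weight = 8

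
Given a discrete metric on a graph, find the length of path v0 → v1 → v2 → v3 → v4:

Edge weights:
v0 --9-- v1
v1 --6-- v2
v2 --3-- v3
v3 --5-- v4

Arc length = 9 + 6 + 3 + 5 = 23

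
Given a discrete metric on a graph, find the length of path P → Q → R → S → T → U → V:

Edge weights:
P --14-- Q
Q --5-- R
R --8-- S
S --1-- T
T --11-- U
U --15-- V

Arc length = 14 + 5 + 8 + 1 + 11 + 15 = 54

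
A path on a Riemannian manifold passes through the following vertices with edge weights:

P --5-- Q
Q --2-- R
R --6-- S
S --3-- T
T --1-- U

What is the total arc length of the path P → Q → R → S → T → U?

Arc length = 5 + 2 + 6 + 3 + 1 = 17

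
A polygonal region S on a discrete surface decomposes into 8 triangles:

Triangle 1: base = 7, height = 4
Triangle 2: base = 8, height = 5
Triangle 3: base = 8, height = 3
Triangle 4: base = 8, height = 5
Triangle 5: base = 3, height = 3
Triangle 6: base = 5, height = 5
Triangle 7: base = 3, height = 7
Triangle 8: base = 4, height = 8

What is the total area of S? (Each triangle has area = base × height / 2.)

(1/2)×7×4 + (1/2)×8×5 + (1/2)×8×3 + (1/2)×8×5 + (1/2)×3×3 + (1/2)×5×5 + (1/2)×3×7 + (1/2)×4×8 = 109.5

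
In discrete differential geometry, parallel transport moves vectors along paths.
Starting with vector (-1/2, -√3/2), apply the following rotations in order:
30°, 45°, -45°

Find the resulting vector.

Total rotation: 30° + 45° + (-45°) = 30°. Final vector: (0, -1)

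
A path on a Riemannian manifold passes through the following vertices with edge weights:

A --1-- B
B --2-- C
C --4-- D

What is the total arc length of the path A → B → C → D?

Arc length = 1 + 2 + 4 = 7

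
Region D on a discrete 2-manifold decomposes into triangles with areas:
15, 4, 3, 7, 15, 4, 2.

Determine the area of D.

15 + 4 + 3 + 7 + 15 + 4 + 2 = 50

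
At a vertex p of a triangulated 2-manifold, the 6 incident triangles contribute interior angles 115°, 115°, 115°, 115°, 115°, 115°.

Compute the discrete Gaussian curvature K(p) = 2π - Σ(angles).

Sum of angles = 690°. K = 360° - 690° = -330°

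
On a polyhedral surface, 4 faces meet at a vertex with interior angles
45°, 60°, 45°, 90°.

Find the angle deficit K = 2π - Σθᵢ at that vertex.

Sum of angles = 240°. K = 360° - 240° = 120°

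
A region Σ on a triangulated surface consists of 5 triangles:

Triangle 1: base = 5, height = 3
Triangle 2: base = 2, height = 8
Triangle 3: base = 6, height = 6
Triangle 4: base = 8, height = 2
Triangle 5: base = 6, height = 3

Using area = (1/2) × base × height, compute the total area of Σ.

(1/2)×5×3 + (1/2)×2×8 + (1/2)×6×6 + (1/2)×8×2 + (1/2)×6×3 = 50.5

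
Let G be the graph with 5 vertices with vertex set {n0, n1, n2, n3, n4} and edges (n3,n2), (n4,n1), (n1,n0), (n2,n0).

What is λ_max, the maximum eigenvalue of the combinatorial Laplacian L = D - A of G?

Degrees: deg(n0) = 2, deg(n1) = 2, deg(n2) = 2, deg(n3) = 1, deg(n4) = 1.
L = D − A with rows/columns ordered (n0, n1, n2, n3, n4):
  [ 2, -1, -1,  0,  0]
  [-1,  2,  0,  0, -1]
  [-1,  0,  2, -1,  0]
  [ 0,  0, -1,  1,  0]
  [ 0, -1,  0,  0,  1]
Characteristic polynomial: det(λI − L) = λ(λ² − 3λ + 1)(λ² − 5λ + 5).
Roots: λ = 0; (λ² − 3λ + 1) = 0 ⇒ λ = (3 ± √5)/2 ≈ 0.382, 2.618; (λ² − 5λ + 5) = 0 ⇒ λ = (5 ± √5)/2 ≈ 1.382, 3.618.
(Check: the roots sum (with multiplicity) to 8, matching trace L = Σdeg = 2·4 = 8.)
Laplacian eigenvalues: [0.0, 0.382, 1.382, 2.618, 3.618]. Largest eigenvalue (spectral radius) = 3.618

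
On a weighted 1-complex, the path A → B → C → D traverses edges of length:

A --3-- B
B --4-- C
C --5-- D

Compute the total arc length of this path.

Arc length = 3 + 4 + 5 = 12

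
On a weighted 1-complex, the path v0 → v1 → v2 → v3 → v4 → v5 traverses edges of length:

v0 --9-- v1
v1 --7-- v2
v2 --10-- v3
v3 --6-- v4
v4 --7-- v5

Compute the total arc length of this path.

Arc length = 9 + 7 + 10 + 6 + 7 = 39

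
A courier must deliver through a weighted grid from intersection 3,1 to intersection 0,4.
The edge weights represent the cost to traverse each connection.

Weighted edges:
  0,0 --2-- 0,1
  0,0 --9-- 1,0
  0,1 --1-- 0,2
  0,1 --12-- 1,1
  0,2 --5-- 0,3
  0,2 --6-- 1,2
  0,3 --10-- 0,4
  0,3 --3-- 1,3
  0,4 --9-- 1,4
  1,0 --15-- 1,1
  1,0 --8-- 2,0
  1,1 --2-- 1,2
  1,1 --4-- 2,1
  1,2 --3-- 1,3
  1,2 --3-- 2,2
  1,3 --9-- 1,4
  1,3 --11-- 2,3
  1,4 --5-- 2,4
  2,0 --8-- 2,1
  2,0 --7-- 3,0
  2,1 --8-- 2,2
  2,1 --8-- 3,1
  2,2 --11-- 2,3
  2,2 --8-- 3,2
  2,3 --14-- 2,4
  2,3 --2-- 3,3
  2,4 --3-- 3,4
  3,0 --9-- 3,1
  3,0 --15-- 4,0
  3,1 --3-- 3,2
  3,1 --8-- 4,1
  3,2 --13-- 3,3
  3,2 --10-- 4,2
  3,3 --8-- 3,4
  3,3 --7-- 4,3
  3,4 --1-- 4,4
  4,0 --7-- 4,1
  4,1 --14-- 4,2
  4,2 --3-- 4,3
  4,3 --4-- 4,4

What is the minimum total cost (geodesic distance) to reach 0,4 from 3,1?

Shortest path: 3,1 → 3,2 → 2,2 → 1,2 → 1,3 → 0,3 → 0,4, total weight = 30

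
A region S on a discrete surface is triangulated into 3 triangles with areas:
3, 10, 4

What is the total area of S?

3 + 10 + 4 = 17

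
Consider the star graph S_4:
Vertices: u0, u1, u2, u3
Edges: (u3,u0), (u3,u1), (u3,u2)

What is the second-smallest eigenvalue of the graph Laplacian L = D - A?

The star S_4 is the complete bipartite graph K_{1,3} (one hub of degree 3, 3 leaves of degree 1). The Laplacian spectrum of K_{p,q} is 0, p (multiplicity q−1), q (multiplicity p−1), p+q. With p = 1, q = 3: 0 once, 1 with multiplicity 2, and 4 once. (Check: trace L = sum of degrees = 6 = 2·1 + 4.)
Laplacian eigenvalues: [0.0, 1.0, 1.0, 4.0]. Algebraic connectivity (smallest non-zero eigenvalue) = 1.0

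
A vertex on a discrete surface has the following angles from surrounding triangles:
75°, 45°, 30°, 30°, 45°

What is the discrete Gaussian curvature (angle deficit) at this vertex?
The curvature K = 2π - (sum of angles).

Sum of angles = 225°. K = 360° - 225° = 135° = 3π/4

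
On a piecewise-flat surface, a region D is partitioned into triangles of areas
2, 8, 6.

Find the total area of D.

2 + 8 + 6 = 16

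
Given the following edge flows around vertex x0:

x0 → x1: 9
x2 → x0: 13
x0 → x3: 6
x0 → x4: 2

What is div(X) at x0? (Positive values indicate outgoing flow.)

Divergence = sum of outgoing flows = 9 + (-13) + 6 + 2 = 4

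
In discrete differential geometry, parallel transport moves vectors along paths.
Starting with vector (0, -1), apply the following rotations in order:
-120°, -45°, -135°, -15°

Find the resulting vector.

Total rotation: (-120°) + (-45°) + (-135°) + (-15°) = -315° ≡ 45° (mod 360°). Final vector: (0.7071, -0.7071)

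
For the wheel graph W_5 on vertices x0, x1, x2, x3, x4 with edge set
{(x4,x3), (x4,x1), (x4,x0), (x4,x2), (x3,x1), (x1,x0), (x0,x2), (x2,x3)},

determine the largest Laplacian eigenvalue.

The wheel W_5 is the join K_1 ∨ C_4 (a hub joined to every vertex of a cycle of length 4). For a join G ∨ H (G on p vertices, H on q vertices) the Laplacian spectrum is 0, p+q, the eigenvalues of L(G) other than one 0 each shifted by +q, and the eigenvalues of L(H) other than one 0 each shifted by +p. With G = K_1 (p = 1, nothing left after dropping its 0) and H = C_4 (q = 4, eigenvalues 2 − 2cos(2πk/4), k = 0, …, 3; drop k = 0), the spectrum of W_5 is 0, 5, and 1 + (2 − 2cos(2πk/4)) = 3 − 2cos(2πk/4) for k = 1, …, 3:
k=1: 3 − 2cos(π/2) = 3.0; k=2: 3 − 2cos(π) = 5.0; k=3: 3 − 2cos(3π/2) = 3.0.
Laplacian eigenvalues: [0.0, 3.0, 3.0, 5.0, 5.0]. Largest eigenvalue (spectral radius) = 5.0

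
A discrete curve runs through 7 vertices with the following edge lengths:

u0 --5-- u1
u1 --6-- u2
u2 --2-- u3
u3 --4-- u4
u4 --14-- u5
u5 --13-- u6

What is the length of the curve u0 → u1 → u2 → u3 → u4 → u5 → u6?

Arc length = 5 + 6 + 2 + 4 + 14 + 13 = 44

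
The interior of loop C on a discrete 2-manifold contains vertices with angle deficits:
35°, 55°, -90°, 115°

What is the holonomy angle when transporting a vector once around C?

Holonomy = total enclosed curvature = 35° + 55° + (-90°) + 115° = 115°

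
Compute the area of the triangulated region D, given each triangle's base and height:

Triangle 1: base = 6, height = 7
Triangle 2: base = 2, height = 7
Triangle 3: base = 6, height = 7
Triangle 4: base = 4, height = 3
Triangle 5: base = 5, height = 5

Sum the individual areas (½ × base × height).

(1/2)×6×7 + (1/2)×2×7 + (1/2)×6×7 + (1/2)×4×3 + (1/2)×5×5 = 67.5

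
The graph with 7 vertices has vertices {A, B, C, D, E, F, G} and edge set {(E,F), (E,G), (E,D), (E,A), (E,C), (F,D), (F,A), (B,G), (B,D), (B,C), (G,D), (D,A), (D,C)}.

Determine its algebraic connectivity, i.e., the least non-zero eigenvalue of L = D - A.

Degrees: deg(A) = 3, deg(B) = 3, deg(C) = 3, deg(D) = 6, deg(E) = 5, deg(F) = 3, deg(G) = 3.
L = D − A with rows/columns ordered (A, B, C, D, E, F, G):
  [ 3,  0,  0, -1, -1, -1,  0]
  [ 0,  3, -1, -1,  0,  0, -1]
  [ 0, -1,  3, -1, -1,  0,  0]
  [-1, -1, -1,  6, -1, -1, -1]
  [-1,  0, -1, -1,  5, -1, -1]
  [-1,  0,  0, -1, -1,  3,  0]
  [ 0, -1,  0, -1, -1,  0,  3]
Characteristic polynomial: det(λI − L) = λ(λ² − 8λ + 11)(λ − 3)(λ − 4)²(λ − 7).
Roots: λ = 0; (λ² − 8λ + 11) = 0 ⇒ λ = 4 ± √5 ≈ 1.7639, 6.2361; (λ − 3) = 0 ⇒ λ = 3; (λ − 4) = 0 ⇒ λ = 4 (multiplicity 2); (λ − 7) = 0 ⇒ λ = 7.
(Check: the roots sum (with multiplicity) to 26, matching trace L = Σdeg = 2·13 = 26.)
Laplacian eigenvalues: [0.0, 1.7639, 3.0, 4.0, 4.0, 6.2361, 7.0]. Algebraic connectivity (smallest non-zero eigenvalue) = 1.7639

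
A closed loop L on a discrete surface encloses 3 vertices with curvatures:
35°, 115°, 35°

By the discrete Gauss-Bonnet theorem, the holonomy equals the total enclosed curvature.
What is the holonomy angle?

Holonomy = total enclosed curvature = 35° + 115° + 35° = 185°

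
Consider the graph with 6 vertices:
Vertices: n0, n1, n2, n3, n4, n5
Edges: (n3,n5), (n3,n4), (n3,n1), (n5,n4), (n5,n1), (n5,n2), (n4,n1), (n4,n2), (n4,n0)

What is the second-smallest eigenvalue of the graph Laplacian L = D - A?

Degrees: deg(n0) = 1, deg(n1) = 3, deg(n2) = 2, deg(n3) = 3, deg(n4) = 5, deg(n5) = 4.
L = D − A with rows/columns ordered (n0, n1, n2, n3, n4, n5):
  [ 1,  0,  0,  0, -1,  0]
  [ 0,  3,  0, -1, -1, -1]
  [ 0,  0,  2,  0, -1, -1]
  [ 0, -1,  0,  3, -1, -1]
  [-1, -1, -1, -1,  5, -1]
  [ 0, -1, -1, -1, -1,  4]
Characteristic polynomial: det(λI − L) = λ(λ − 1)(λ − 2)(λ − 4)(λ − 5)(λ − 6).
Roots: λ = 0; (λ − 1) = 0 ⇒ λ = 1; (λ − 2) = 0 ⇒ λ = 2; (λ − 4) = 0 ⇒ λ = 4; (λ − 5) = 0 ⇒ λ = 5; (λ − 6) = 0 ⇒ λ = 6.
(Check: the roots sum (with multiplicity) to 18, matching trace L = Σdeg = 2·9 = 18.)
Laplacian eigenvalues: [0.0, 1.0, 2.0, 4.0, 5.0, 6.0]. Algebraic connectivity (smallest non-zero eigenvalue) = 1.0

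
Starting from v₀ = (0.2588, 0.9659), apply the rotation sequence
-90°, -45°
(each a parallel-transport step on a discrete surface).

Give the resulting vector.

Total rotation: (-90°) + (-45°) = -135°. Final vector: (0.5000, -0.8660)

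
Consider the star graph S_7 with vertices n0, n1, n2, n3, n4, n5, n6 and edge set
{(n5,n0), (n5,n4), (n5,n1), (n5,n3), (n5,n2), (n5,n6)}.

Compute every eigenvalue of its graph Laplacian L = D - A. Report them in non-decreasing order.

The star S_7 is the complete bipartite graph K_{1,6} (one hub of degree 6, 6 leaves of degree 1). The Laplacian spectrum of K_{p,q} is 0, p (multiplicity q−1), q (multiplicity p−1), p+q. With p = 1, q = 6: 0 once, 1 with multiplicity 5, and 7 once. (Check: trace L = sum of degrees = 12 = 5·1 + 7.)
Laplacian eigenvalues (increasing order): [0.0, 1.0, 1.0, 1.0, 1.0, 1.0, 7.0]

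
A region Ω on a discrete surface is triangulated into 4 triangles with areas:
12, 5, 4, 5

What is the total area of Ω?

12 + 5 + 4 + 5 = 26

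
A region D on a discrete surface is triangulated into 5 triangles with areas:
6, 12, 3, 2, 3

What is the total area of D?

6 + 12 + 3 + 2 + 3 = 26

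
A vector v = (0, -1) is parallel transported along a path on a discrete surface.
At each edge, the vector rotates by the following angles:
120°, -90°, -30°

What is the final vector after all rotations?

Total rotation: 120° + (-90°) + (-30°) = 0°. Final vector: (0, -1)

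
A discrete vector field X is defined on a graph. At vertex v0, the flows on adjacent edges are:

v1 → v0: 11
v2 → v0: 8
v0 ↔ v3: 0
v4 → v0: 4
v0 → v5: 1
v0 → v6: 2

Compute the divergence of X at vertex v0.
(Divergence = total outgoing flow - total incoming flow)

Divergence = sum of outgoing flows = (-11) + (-8) + 0 + (-4) + 1 + 2 = -20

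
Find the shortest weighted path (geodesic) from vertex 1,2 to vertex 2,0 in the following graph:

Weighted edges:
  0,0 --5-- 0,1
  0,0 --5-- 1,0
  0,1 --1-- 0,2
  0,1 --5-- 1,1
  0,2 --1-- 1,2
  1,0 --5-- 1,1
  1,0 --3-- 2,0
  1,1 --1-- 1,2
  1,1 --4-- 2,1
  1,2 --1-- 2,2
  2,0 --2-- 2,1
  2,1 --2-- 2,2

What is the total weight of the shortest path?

Shortest path: 1,2 → 2,2 → 2,1 → 2,0, total weight = 5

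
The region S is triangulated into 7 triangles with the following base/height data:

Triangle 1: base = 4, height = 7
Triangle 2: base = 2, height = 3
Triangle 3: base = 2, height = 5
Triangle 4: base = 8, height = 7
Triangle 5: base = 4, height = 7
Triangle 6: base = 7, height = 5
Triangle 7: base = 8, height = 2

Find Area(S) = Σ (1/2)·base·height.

(1/2)×4×7 + (1/2)×2×3 + (1/2)×2×5 + (1/2)×8×7 + (1/2)×4×7 + (1/2)×7×5 + (1/2)×8×2 = 89.5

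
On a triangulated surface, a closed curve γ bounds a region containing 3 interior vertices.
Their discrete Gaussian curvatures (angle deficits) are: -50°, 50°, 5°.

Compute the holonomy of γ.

Holonomy = total enclosed curvature = (-50°) + 50° + 5° = 5°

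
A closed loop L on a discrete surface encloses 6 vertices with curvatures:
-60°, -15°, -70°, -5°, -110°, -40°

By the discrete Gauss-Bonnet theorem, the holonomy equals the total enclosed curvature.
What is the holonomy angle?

Holonomy = total enclosed curvature = (-60°) + (-15°) + (-70°) + (-5°) + (-110°) + (-40°) = -300°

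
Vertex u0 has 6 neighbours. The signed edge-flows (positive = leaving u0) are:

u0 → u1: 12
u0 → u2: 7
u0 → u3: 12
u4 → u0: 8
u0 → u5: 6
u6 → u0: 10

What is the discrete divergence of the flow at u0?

Divergence = sum of outgoing flows = 12 + 7 + 12 + (-8) + 6 + (-10) = 19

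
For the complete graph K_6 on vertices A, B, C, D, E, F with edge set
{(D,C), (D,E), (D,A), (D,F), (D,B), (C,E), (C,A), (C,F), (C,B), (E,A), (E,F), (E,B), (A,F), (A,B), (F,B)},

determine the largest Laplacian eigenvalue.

For the complete graph K_n, L = nI − J (J = all-ones matrix). J has eigenvalues n (once, eigenvector 𝟙) and 0 (multiplicity n−1), so L has eigenvalues 0 (once) and n (multiplicity n−1). Here n = 6: eigenvalue 0 once and 6 with multiplicity 5.
Laplacian eigenvalues: [0.0, 6.0, 6.0, 6.0, 6.0, 6.0]. Largest eigenvalue (spectral radius) = 6.0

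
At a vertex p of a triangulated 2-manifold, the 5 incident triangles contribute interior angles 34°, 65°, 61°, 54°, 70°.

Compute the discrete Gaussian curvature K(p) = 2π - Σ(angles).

Sum of angles = 284°. K = 360° - 284° = 76° = 19π/45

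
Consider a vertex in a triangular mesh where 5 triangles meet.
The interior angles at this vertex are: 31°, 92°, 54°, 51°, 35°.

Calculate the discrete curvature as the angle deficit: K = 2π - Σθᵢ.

Sum of angles = 263°. K = 360° - 263° = 97° = 97π/180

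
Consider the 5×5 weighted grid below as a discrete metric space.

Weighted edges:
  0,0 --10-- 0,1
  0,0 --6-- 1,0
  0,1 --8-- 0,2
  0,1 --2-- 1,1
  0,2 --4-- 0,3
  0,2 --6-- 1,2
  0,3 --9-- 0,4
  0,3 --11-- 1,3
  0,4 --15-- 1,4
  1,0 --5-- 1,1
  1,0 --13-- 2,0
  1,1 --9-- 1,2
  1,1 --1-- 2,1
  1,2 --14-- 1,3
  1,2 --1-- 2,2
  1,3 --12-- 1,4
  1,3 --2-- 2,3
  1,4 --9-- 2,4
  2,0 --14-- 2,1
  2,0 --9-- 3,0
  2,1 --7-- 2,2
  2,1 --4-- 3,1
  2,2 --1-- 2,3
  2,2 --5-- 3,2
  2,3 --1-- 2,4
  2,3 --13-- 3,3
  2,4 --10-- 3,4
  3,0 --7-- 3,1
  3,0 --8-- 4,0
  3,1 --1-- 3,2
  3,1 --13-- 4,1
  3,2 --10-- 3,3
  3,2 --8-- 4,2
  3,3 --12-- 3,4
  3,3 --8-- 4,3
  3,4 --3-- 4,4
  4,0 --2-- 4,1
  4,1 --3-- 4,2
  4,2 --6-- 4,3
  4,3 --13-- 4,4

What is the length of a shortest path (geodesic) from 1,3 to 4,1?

Shortest path: 1,3 → 2,3 → 2,2 → 3,2 → 4,2 → 4,1, total weight = 19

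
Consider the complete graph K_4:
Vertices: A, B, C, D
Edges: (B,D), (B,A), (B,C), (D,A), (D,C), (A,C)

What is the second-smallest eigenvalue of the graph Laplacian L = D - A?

For the complete graph K_n, L = nI − J (J = all-ones matrix). J has eigenvalues n (once, eigenvector 𝟙) and 0 (multiplicity n−1), so L has eigenvalues 0 (once) and n (multiplicity n−1). Here n = 4: eigenvalue 0 once and 4 with multiplicity 3.
Laplacian eigenvalues: [0.0, 4.0, 4.0, 4.0]. Algebraic connectivity (smallest non-zero eigenvalue) = 4.0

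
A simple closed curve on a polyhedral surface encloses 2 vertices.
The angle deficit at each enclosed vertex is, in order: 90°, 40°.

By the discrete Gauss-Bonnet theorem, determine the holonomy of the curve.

Holonomy = total enclosed curvature = 90° + 40° = 130°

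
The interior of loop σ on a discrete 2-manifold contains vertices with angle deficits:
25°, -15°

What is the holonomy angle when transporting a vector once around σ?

Holonomy = total enclosed curvature = 25° + (-15°) = 10°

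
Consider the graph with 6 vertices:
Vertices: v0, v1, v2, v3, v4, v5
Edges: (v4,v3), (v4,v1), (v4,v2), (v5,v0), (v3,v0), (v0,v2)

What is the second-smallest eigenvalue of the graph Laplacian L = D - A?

Degrees: deg(v0) = 3, deg(v1) = 1, deg(v2) = 2, deg(v3) = 2, deg(v4) = 3, deg(v5) = 1.
L = D − A with rows/columns ordered (v0, v1, v2, v3, v4, v5):
  [ 3,  0, -1, -1,  0, -1]
  [ 0,  1,  0,  0, -1,  0]
  [-1,  0,  2,  0, -1,  0]
  [-1,  0,  0,  2, -1,  0]
  [ 0, -1, -1, -1,  3,  0]
  [-1,  0,  0,  0,  0,  1]
Characteristic polynomial: det(λI − L) = λ(λ² − 4λ + 2)(λ² − 6λ + 6)(λ − 2).
Roots: λ = 0; (λ² − 4λ + 2) = 0 ⇒ λ = 2 ± √2 ≈ 0.5858, 3.4142; (λ² − 6λ + 6) = 0 ⇒ λ = 3 ± √3 ≈ 1.2679, 4.7321; (λ − 2) = 0 ⇒ λ = 2.
(Check: the roots sum (with multiplicity) to 12, matching trace L = Σdeg = 2·6 = 12.)
Laplacian eigenvalues: [0.0, 0.5858, 1.2679, 2.0, 3.4142, 4.7321]. Algebraic connectivity (smallest non-zero eigenvalue) = 0.5858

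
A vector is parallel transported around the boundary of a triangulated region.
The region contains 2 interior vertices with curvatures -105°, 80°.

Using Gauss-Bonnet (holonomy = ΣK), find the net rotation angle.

Holonomy = total enclosed curvature = (-105°) + 80° = -25°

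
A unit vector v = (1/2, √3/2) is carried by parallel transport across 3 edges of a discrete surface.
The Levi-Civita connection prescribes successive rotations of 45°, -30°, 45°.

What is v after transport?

Total rotation: 45° + (-30°) + 45° = 60°. Final vector: (-0.5000, 0.8660)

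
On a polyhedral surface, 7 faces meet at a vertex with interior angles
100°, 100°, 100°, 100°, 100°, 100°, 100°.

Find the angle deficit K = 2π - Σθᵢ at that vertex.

Sum of angles = 700°. K = 360° - 700° = -340°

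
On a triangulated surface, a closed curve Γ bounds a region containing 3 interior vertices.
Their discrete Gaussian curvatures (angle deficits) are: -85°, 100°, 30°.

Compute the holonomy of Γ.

Holonomy = total enclosed curvature = (-85°) + 100° + 30° = 45°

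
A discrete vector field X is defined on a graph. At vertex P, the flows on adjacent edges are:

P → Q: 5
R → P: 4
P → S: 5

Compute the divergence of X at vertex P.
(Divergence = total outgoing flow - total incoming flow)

Divergence = sum of outgoing flows = 5 + (-4) + 5 = 6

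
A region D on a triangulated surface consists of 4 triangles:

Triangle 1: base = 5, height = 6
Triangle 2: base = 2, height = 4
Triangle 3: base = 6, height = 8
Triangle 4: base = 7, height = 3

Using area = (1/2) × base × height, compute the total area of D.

(1/2)×5×6 + (1/2)×2×4 + (1/2)×6×8 + (1/2)×7×3 = 53.5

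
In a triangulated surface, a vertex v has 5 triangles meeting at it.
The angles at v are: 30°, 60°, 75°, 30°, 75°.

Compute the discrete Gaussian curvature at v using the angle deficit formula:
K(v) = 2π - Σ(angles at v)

Sum of angles = 270°. K = 360° - 270° = 90° = π/2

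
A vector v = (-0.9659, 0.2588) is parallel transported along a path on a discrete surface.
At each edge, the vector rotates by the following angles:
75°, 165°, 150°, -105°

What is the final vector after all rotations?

Total rotation: 75° + 165° + 150° + (-105°) = 285° ≡ -75° (mod 360°). Final vector: (0, 1)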